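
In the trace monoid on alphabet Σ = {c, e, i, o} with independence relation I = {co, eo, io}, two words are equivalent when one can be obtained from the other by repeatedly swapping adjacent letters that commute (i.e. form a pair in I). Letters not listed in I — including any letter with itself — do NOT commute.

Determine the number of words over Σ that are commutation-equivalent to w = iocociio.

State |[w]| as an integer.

56

drop 0:i onto floor
drop 1:o onto floor
drop 2:c onto {0:i}
drop 3:o onto {1:o}
drop 4:c onto {2:c}
drop 5:i onto {4:c}
drop 6:i onto {5:i}
drop 7:o onto {3:o}
ground layer = {0:i, 1:o}
drop-orders for the pieces not yet dropped (sum over which currently-grounded one goes next):
  1 to go: {6} 1  {7} 1
  2 to go: {3,7} 1  {5,6} 1  {6,7} 2
  3 to go: {1,3,7} 1  {3,6,7} 3  {4,5,6} 1  {5,6,7} 3
  4 to go: {1,3,6,7} 4  {2,4,5,6} 1  {3,5,6,7} 6  {4,5,6,7} 4
  5 to go: {0,2,4,5,6} 1  {1,3,5,6,7} 10  {2,4,5,6,7} 5  {3,4,5,6,7} 10
  6 to go: {0,2,4,5,6,7} 6  {1,3,4,5,6,7} 20  {2,3,4,5,6,7} 15
  if 0:i drops first: 35 orders
  if 1:o drops first: 21 orders
heap linearizations: 56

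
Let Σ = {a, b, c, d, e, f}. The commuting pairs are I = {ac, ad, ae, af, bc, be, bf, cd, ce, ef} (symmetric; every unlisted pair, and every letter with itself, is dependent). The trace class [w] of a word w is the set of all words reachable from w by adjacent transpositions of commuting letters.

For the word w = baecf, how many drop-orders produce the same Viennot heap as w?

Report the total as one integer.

30

0(b) covers ∅
1(a) covers 0:b
2(e) covers ∅
3(c) covers ∅
4(f) covers 3:c
floor of heap: 0:b, 2:e, 3:c
completions by unplaced set U, small U first (add the entries for U minus each lowest piece of U):
  |U|=1: {1}:1  {2}:1  {4}:1
  |U|=2: {0,1}:1  {1,2}:2  {1,4}:2  {2,4}:2  {3,4}:1
  |U|=3: {0,1,2}:3  {0,1,4}:3  {1,2,4}:6  {1,3,4}:3  {2,3,4}:3
  start at 0(b): 12
  start at 2(e): 6
  start at 3(c): 12
sum over floor = 30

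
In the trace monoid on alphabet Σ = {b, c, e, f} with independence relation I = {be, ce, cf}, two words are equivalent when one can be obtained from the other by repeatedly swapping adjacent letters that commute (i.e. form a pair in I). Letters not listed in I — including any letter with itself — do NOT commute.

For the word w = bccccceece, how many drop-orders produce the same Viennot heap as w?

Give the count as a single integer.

120

drop 0:b onto floor
drop 1:c onto {0:b}
drop 2:c onto {1:c}
drop 3:c onto {2:c}
drop 4:c onto {3:c}
drop 5:c onto {4:c}
drop 6:e onto floor
drop 7:e onto {6:e}
drop 8:c onto {5:c}
drop 9:e onto {7:e}
ground layer = {0:b, 6:e}
drop-orders for the pieces not yet dropped (sum over which currently-grounded one goes next):
  1 to go: {8} 1  {9} 1
  2 to go: {5,8} 1  {7,9} 1  {8,9} 2
  3 to go: {4,5,8} 1  {5,8,9} 3  {6,7,9} 1  {7,8,9} 3
  4 to go: {3,4,5,8} 1  {4,5,8,9} 4  {5,7,8,9} 6  {6,7,8,9} 4
  5 to go: {2,3,4,5,8} 1  {3,4,5,8,9} 5  {4,5,7,8,9} 10  {5,6,7,8,9} 10
  6 to go: {1,2,3,4,5,8} 1  {2,3,4,5,8,9} 6  {3,4,5,7,8,9} 15  {4,5,6,7,8,9} 20
  7 to go: {0,1,2,3,4,5,8} 1  {1,2,3,4,5,8,9} 7  {2,3,4,5,7,8,9} 21  {3,4,5,6,7,8,9} 35
  8 to go: {0,1,2,3,4,5,8,9} 8  {1,2,3,4,5,7,8,9} 28  {2,3,4,5,6,7,8,9} 56
  if 0:b drops first: 84 orders
  if 6:e drops first: 36 orders
heap linearizations: 120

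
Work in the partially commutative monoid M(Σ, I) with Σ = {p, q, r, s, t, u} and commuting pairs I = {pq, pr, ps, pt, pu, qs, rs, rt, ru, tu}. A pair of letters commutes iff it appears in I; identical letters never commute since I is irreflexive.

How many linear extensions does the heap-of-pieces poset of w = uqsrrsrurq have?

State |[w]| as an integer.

55

piece 0:u — minimal
piece 1:q rests on {0:u}
piece 2:s rests on {0:u}
piece 3:r rests on {1:q}
piece 4:r rests on {3:r}
piece 5:s rests on {2:s}
piece 6:r rests on {4:r}
piece 7:u rests on {1:q, 5:s}
piece 8:r rests on {6:r}
piece 9:q rests on {7:u, 8:r}
minimal pieces: {0:u}
ways to finish when only these pieces remain (= sum over removing one remaining piece with nothing left below it):
  1 left: {9}→1
  2 left: {7,9}→1  {8,9}→1
  3 left: {5,7,9}→1  {6,8,9}→1  {7,8,9}→2
  4 left: {2,5,7,9}→1  {4,6,8,9}→1  {5,7,8,9}→3  {6,7,8,9}→3
  5 left: {2,5,7,8,9}→4  {3,4,6,8,9}→1  {4,6,7,8,9}→4  {5,6,7,8,9}→6
  6 left: {2,5,6,7,8,9}→10  {3,4,6,7,8,9}→5  {4,5,6,7,8,9}→10
  7 left: {1,3,4,6,7,8,9}→5  {2,4,5,6,7,8,9}→20  {3,4,5,6,7,8,9}→15
  8 left: {1,3,4,5,6,7,8,9}→20  {2,3,4,5,6,7,8,9}→35
  placing 0:u first → 55 extensions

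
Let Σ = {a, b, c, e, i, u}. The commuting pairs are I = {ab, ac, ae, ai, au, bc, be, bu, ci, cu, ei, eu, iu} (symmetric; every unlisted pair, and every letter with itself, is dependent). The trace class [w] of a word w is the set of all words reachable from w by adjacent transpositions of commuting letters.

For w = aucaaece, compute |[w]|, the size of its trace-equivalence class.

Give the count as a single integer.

drop 0:a onto floor
drop 1:u onto floor
drop 2:c onto floor
drop 3:a onto {0:a}
drop 4:a onto {3:a}
drop 5:e onto {2:c}
drop 6:c onto {5:e}
drop 7:e onto {6:c}
ground layer = {0:a, 1:u, 2:c}
drop-orders for the pieces not yet dropped (sum over which currently-grounded one goes next):
  1 to go: {1} 1  {4} 1  {7} 1
  2 to go: {1,4} 2  {1,7} 2  {3,4} 1  {4,7} 2  {6,7} 1
  3 to go: {0,3,4} 1  {1,3,4} 3  {1,4,7} 6  {1,6,7} 3  {3,4,7} 3  {4,6,7} 3  {5,6,7} 1
  4 to go: {0,1,3,4} 4  {0,3,4,7} 4  {1,3,4,7} 12  {1,4,6,7} 12  {1,5,6,7} 4  {2,5,6,7} 1  {3,4,6,7} 6  {4,5,6,7} 4
  5 to go: {0,1,3,4,7} 20  {0,3,4,6,7} 10  {1,2,5,6,7} 5  {1,3,4,6,7} 30  {1,4,5,6,7} 20  {2,4,5,6,7} 5  {3,4,5,6,7} 10
  6 to go: {0,1,3,4,6,7} 60  {0,3,4,5,6,7} 20  {1,2,4,5,6,7} 30  {1,3,4,5,6,7} 60  {2,3,4,5,6,7} 15
  if 0:a drops first: 105 orders
  if 1:u drops first: 35 orders
  if 2:c drops first: 140 orders
heap linearizations: 280

280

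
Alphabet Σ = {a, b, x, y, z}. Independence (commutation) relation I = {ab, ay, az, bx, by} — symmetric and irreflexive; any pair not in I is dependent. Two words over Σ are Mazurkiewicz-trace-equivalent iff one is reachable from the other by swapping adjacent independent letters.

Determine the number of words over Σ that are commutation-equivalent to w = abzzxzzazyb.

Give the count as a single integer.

#0=a has no predecessor
#1=b has no predecessor
#2=z depends on [1:b]
#3=z depends on [2:z]
#4=x depends on [0:a, 3:z]
#5=z depends on [4:x]
#6=z depends on [5:z]
#7=a depends on [4:x]
#8=z depends on [6:z]
#9=y depends on [8:z]
#10=b depends on [8:z]
sources: [0:a, 1:b]
N(rest) = Σ N(rest − s) over sources s of rest; N(one piece) = 1:
  size 1 → [7]=1  [9]=1  [10]=1
  size 2 → [7,9]=2  [7,10]=2  [9,10]=2
  size 3 → [7,9,10]=6  [8,9,10]=2
  size 4 → [6,8,9,10]=2  [7,8,9,10]=8
  size 5 → [5,6,8,9,10]=2  [6,7,8,9,10]=10
  size 6 → [5,6,7,8,9,10]=12
  size 7 → [4,5,6,7,8,9,10]=12
  size 8 → [0,4,5,6,7,8,9,10]=12  [3,4,5,6,7,8,9,10]=12
  size 9 → [0,3,4,5,6,7,8,9,10]=24  [2,3,4,5,6,7,8,9,10]=12
  first=0(a) contributes 12
  first=1(b) contributes 36
|[w]| = 48

48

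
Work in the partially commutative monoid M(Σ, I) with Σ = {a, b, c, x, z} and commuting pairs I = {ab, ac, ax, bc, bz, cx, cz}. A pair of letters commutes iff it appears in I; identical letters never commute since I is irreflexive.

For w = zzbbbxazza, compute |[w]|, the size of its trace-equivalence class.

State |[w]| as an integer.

piece 0:z — minimal
piece 1:z rests on {0:z}
piece 2:b — minimal
piece 3:b rests on {2:b}
piece 4:b rests on {3:b}
piece 5:x rests on {1:z, 4:b}
piece 6:a rests on {1:z}
piece 7:z rests on {5:x, 6:a}
piece 8:z rests on {7:z}
piece 9:a rests on {8:z}
minimal pieces: {0:z, 2:b}
ways to finish when only these pieces remain (= sum over removing one remaining piece with nothing left below it):
  1 left: {9}→1
  2 left: {8,9}→1
  3 left: {7,8,9}→1
  4 left: {5,7,8,9}→1  {6,7,8,9}→1
  5 left: {4,5,7,8,9}→1  {5,6,7,8,9}→2
  6 left: {1,5,6,7,8,9}→2  {3,4,5,7,8,9}→1  {4,5,6,7,8,9}→3
  7 left: {0,1,5,6,7,8,9}→2  {1,4,5,6,7,8,9}→5  {2,3,4,5,7,8,9}→1  {3,4,5,6,7,8,9}→4
  8 left: {0,1,4,5,6,7,8,9}→7  {1,3,4,5,6,7,8,9}→9  {2,3,4,5,6,7,8,9}→5
  placing 0:z first → 14 extensions
  placing 2:b first → 16 extensions
total linear extensions = 30

30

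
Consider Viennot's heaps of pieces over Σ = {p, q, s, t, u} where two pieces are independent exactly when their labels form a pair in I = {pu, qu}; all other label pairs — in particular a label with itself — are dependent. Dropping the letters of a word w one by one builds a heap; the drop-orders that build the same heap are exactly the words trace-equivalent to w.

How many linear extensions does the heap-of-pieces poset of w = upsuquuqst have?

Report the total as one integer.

piece 0:u — minimal
piece 1:p — minimal
piece 2:s rests on {0:u, 1:p}
piece 3:u rests on {2:s}
piece 4:q rests on {2:s}
piece 5:u rests on {3:u}
piece 6:u rests on {5:u}
piece 7:q rests on {4:q}
piece 8:s rests on {6:u, 7:q}
piece 9:t rests on {8:s}
minimal pieces: {0:u, 1:p}
ways to finish when only these pieces remain (= sum over removing one remaining piece with nothing left below it):
  1 left: {9}→1
  2 left: {8,9}→1
  3 left: {6,8,9}→1  {7,8,9}→1
  4 left: {4,7,8,9}→1  {5,6,8,9}→1  {6,7,8,9}→2
  5 left: {3,5,6,8,9}→1  {4,6,7,8,9}→3  {5,6,7,8,9}→3
  6 left: {3,5,6,7,8,9}→4  {4,5,6,7,8,9}→6
  7 left: {3,4,5,6,7,8,9}→10
  8 left: {2,3,4,5,6,7,8,9}→10
  placing 0:u first → 10 extensions
  placing 1:p first → 10 extensions
total linear extensions = 20

20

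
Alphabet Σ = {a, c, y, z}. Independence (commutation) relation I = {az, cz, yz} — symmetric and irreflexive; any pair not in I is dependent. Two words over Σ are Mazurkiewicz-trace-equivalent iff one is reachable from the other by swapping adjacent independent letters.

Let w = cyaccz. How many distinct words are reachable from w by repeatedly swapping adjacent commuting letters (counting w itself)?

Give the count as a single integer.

drop 0:c onto floor
drop 1:y onto {0:c}
drop 2:a onto {1:y}
drop 3:c onto {2:a}
drop 4:c onto {3:c}
drop 5:z onto floor
ground layer = {0:c, 5:z}
drop-orders for the pieces not yet dropped (sum over which currently-grounded one goes next):
  1 to go: {4} 1  {5} 1
  2 to go: {3,4} 1  {4,5} 2
  3 to go: {2,3,4} 1  {3,4,5} 3
  4 to go: {1,2,3,4} 1  {2,3,4,5} 4
  if 0:c drops first: 5 orders
  if 5:z drops first: 1 orders
heap linearizations: 6

6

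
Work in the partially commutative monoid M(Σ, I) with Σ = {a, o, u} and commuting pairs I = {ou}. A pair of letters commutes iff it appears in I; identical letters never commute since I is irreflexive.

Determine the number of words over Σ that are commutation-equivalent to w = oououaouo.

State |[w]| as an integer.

drop 0:o onto floor
drop 1:o onto {0:o}
drop 2:u onto floor
drop 3:o onto {1:o}
drop 4:u onto {2:u}
drop 5:a onto {3:o, 4:u}
drop 6:o onto {5:a}
drop 7:u onto {5:a}
drop 8:o onto {6:o}
ground layer = {0:o, 2:u}
drop-orders for the pieces not yet dropped (sum over which currently-grounded one goes next):
  1 to go: {7} 1  {8} 1
  2 to go: {6,8} 1  {7,8} 2
  3 to go: {6,7,8} 3
  4 to go: {5,6,7,8} 3
  5 to go: {3,5,6,7,8} 3  {4,5,6,7,8} 3
  6 to go: {1,3,5,6,7,8} 3  {2,4,5,6,7,8} 3  {3,4,5,6,7,8} 6
  7 to go: {0,1,3,5,6,7,8} 3  {1,3,4,5,6,7,8} 9  {2,3,4,5,6,7,8} 9
  if 0:o drops first: 18 orders
  if 2:u drops first: 12 orders
heap linearizations: 30

30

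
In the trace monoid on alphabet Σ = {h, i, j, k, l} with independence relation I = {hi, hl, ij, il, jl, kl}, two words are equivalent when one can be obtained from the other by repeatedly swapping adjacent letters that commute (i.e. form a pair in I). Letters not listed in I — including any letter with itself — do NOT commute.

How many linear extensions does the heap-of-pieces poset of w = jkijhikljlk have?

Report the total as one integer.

piece 0:j — minimal
piece 1:k rests on {0:j}
piece 2:i rests on {1:k}
piece 3:j rests on {1:k}
piece 4:h rests on {3:j}
piece 5:i rests on {2:i}
piece 6:k rests on {4:h, 5:i}
piece 7:l — minimal
piece 8:j rests on {6:k}
piece 9:l rests on {7:l}
piece 10:k rests on {8:j}
minimal pieces: {0:j, 7:l}
ways to finish when only these pieces remain (= sum over removing one remaining piece with nothing left below it):
  1 left: {9}→1  {10}→1
  2 left: {7,9}→1  {8,10}→1  {9,10}→2
  3 left: {6,8,10}→1  {7,9,10}→3  {8,9,10}→3
  4 left: {4,6,8,10}→1  {5,6,8,10}→1  {6,8,9,10}→4  {7,8,9,10}→6
  5 left: {2,5,6,8,10}→1  {3,4,6,8,10}→1  {4,5,6,8,10}→2  {4,6,8,9,10}→5  {5,6,8,9,10}→5  {6,7,8,9,10}→10
  6 left: {2,4,5,6,8,10}→3  {2,5,6,8,9,10}→6  {3,4,5,6,8,10}→3  {3,4,6,8,9,10}→6  {4,5,6,8,9,10}→12  {4,6,7,8,9,10}→15  {5,6,7,8,9,10}→15
  7 left: {2,3,4,5,6,8,10}→6  {2,4,5,6,8,9,10}→21  {2,5,6,7,8,9,10}→21  {3,4,5,6,8,9,10}→21  {3,4,6,7,8,9,10}→21  {4,5,6,7,8,9,10}→42
  8 left: {1,2,3,4,5,6,8,10}→6  {2,3,4,5,6,8,9,10}→48  {2,4,5,6,7,8,9,10}→84  {3,4,5,6,7,8,9,10}→84
  9 left: {0,1,2,3,4,5,6,8,10}→6  {1,2,3,4,5,6,8,9,10}→54  {2,3,4,5,6,7,8,9,10}→216
  placing 0:j first → 270 extensions
  placing 7:l first → 60 extensions
total linear extensions = 330

330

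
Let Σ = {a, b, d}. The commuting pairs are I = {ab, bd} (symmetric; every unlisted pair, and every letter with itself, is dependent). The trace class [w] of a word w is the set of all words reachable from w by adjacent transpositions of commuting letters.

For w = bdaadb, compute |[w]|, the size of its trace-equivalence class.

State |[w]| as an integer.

15

drop 0:b onto floor
drop 1:d onto floor
drop 2:a onto {1:d}
drop 3:a onto {2:a}
drop 4:d onto {3:a}
drop 5:b onto {0:b}
ground layer = {0:b, 1:d}
drop-orders for the pieces not yet dropped (sum over which currently-grounded one goes next):
  1 to go: {4} 1  {5} 1
  2 to go: {0,5} 1  {3,4} 1  {4,5} 2
  3 to go: {0,4,5} 3  {2,3,4} 1  {3,4,5} 3
  4 to go: {0,3,4,5} 6  {1,2,3,4} 1  {2,3,4,5} 4
  if 0:b drops first: 5 orders
  if 1:d drops first: 10 orders
heap linearizations: 15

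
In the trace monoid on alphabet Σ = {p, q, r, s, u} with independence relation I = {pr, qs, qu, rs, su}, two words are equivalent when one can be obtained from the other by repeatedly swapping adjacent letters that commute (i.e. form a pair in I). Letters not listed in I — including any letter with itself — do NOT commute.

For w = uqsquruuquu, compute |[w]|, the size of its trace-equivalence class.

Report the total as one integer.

330

piece 0:u — minimal
piece 1:q — minimal
piece 2:s — minimal
piece 3:q rests on {1:q}
piece 4:u rests on {0:u}
piece 5:r rests on {3:q, 4:u}
piece 6:u rests on {5:r}
piece 7:u rests on {6:u}
piece 8:q rests on {5:r}
piece 9:u rests on {7:u}
piece 10:u rests on {9:u}
minimal pieces: {0:u, 1:q, 2:s}
ways to finish when only these pieces remain (= sum over removing one remaining piece with nothing left below it):
  1 left: {2}→1  {8}→1  {10}→1
  2 left: {2,8}→2  {2,10}→2  {8,10}→2  {9,10}→1
  3 left: {2,8,10}→6  {2,9,10}→3  {7,9,10}→1  {8,9,10}→3
  4 left: {2,7,9,10}→4  {2,8,9,10}→12  {6,7,9,10}→1  {7,8,9,10}→4
  5 left: {2,6,7,9,10}→5  {2,7,8,9,10}→20  {6,7,8,9,10}→5
  6 left: {2,6,7,8,9,10}→30  {5,6,7,8,9,10}→5
  7 left: {2,5,6,7,8,9,10}→35  {3,5,6,7,8,9,10}→5  {4,5,6,7,8,9,10}→5
  8 left: {0,4,5,6,7,8,9,10}→5  {1,3,5,6,7,8,9,10}→5  {2,3,5,6,7,8,9,10}→40  {2,4,5,6,7,8,9,10}→40  {3,4,5,6,7,8,9,10}→10
  9 left: {0,2,4,5,6,7,8,9,10}→45  {0,3,4,5,6,7,8,9,10}→15  {1,2,3,5,6,7,8,9,10}→45  {1,3,4,5,6,7,8,9,10}→15  {2,3,4,5,6,7,8,9,10}→90
  placing 0:u first → 150 extensions
  placing 1:q first → 150 extensions
  placing 2:s first → 30 extensions
total linear extensions = 330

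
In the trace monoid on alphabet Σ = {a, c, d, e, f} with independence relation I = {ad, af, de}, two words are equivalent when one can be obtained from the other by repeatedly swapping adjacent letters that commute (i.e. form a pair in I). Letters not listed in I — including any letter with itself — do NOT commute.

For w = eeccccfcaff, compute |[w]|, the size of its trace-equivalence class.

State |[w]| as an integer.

piece 0:e — minimal
piece 1:e rests on {0:e}
piece 2:c rests on {1:e}
piece 3:c rests on {2:c}
piece 4:c rests on {3:c}
piece 5:c rests on {4:c}
piece 6:f rests on {5:c}
piece 7:c rests on {6:f}
piece 8:a rests on {7:c}
piece 9:f rests on {7:c}
piece 10:f rests on {9:f}
minimal pieces: {0:e}
ways to finish when only these pieces remain (= sum over removing one remaining piece with nothing left below it):
  1 left: {8}→1  {10}→1
  2 left: {8,10}→2  {9,10}→1
  3 left: {8,9,10}→3
  4 left: {7,8,9,10}→3
  5 left: {6,7,8,9,10}→3
  6 left: {5,6,7,8,9,10}→3
  7 left: {4,5,6,7,8,9,10}→3
  8 left: {3,4,5,6,7,8,9,10}→3
  9 left: {2,3,4,5,6,7,8,9,10}→3
  placing 0:e first → 3 extensions

3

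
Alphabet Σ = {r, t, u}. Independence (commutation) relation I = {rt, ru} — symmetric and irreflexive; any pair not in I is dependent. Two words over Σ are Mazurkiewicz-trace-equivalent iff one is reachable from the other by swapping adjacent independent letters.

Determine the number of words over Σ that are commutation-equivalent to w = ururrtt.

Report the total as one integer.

#0=u has no predecessor
#1=r has no predecessor
#2=u depends on [0:u]
#3=r depends on [1:r]
#4=r depends on [3:r]
#5=t depends on [2:u]
#6=t depends on [5:t]
sources: [0:u, 1:r]
N(rest) = Σ N(rest − s) over sources s of rest; N(one piece) = 1:
  size 1 → [4]=1  [6]=1
  size 2 → [3,4]=1  [4,6]=2  [5,6]=1
  size 3 → [1,3,4]=1  [2,5,6]=1  [3,4,6]=3  [4,5,6]=3
  size 4 → [0,2,5,6]=1  [1,3,4,6]=4  [2,4,5,6]=4  [3,4,5,6]=6
  size 5 → [0,2,4,5,6]=5  [1,3,4,5,6]=10  [2,3,4,5,6]=10
  first=0(u) contributes 20
  first=1(r) contributes 15
|[w]| = 35

35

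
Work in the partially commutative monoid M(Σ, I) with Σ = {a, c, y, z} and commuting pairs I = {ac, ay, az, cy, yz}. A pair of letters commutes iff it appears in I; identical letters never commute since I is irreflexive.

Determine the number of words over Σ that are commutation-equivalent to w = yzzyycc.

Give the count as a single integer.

piece 0:y — minimal
piece 1:z — minimal
piece 2:z rests on {1:z}
piece 3:y rests on {0:y}
piece 4:y rests on {3:y}
piece 5:c rests on {2:z}
piece 6:c rests on {5:c}
minimal pieces: {0:y, 1:z}
ways to finish when only these pieces remain (= sum over removing one remaining piece with nothing left below it):
  1 left: {4}→1  {6}→1
  2 left: {3,4}→1  {4,6}→2  {5,6}→1
  3 left: {0,3,4}→1  {2,5,6}→1  {3,4,6}→3  {4,5,6}→3
  4 left: {0,3,4,6}→4  {1,2,5,6}→1  {2,4,5,6}→4  {3,4,5,6}→6
  5 left: {0,3,4,5,6}→10  {1,2,4,5,6}→5  {2,3,4,5,6}→10
  placing 0:y first → 15 extensions
  placing 1:z first → 20 extensions
total linear extensions = 35

35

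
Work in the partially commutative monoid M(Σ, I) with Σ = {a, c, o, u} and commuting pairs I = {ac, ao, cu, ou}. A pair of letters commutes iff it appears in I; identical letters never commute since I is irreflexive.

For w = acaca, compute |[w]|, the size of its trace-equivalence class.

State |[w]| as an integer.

drop 0:a onto floor
drop 1:c onto floor
drop 2:a onto {0:a}
drop 3:c onto {1:c}
drop 4:a onto {2:a}
ground layer = {0:a, 1:c}
drop-orders for the pieces not yet dropped (sum over which currently-grounded one goes next):
  1 to go: {3} 1  {4} 1
  2 to go: {1,3} 1  {2,4} 1  {3,4} 2
  3 to go: {0,2,4} 1  {1,3,4} 3  {2,3,4} 3
  if 0:a drops first: 6 orders
  if 1:c drops first: 4 orders
heap linearizations: 10

10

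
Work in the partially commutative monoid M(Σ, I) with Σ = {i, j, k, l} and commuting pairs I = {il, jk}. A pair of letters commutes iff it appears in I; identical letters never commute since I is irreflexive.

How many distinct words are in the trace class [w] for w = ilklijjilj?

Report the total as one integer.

0(i) covers ∅
1(l) covers ∅
2(k) covers 0:i, 1:l
3(l) covers 2:k
4(i) covers 2:k
5(j) covers 3:l, 4:i
6(j) covers 5:j
7(i) covers 6:j
8(l) covers 6:j
9(j) covers 7:i, 8:l
floor of heap: 0:i, 1:l
completions by unplaced set U, small U first (add the entries for U minus each lowest piece of U):
  |U|=1: {9}:1
  |U|=2: {7,9}:1  {8,9}:1
  |U|=3: {7,8,9}:2
  |U|=4: {6,7,8,9}:2
  |U|=5: {5,6,7,8,9}:2
  |U|=6: {3,5,6,7,8,9}:2  {4,5,6,7,8,9}:2
  |U|=7: {3,4,5,6,7,8,9}:4
  |U|=8: {2,3,4,5,6,7,8,9}:4
  start at 0(i): 4
  start at 1(l): 4
sum over floor = 8

8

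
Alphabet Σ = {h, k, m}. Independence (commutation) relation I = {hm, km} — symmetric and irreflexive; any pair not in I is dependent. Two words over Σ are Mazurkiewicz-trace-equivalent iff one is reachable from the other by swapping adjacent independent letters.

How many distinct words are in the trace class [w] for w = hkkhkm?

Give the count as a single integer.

#0=h has no predecessor
#1=k depends on [0:h]
#2=k depends on [1:k]
#3=h depends on [2:k]
#4=k depends on [3:h]
#5=m has no predecessor
sources: [0:h, 5:m]
N(rest) = Σ N(rest − s) over sources s of rest; N(one piece) = 1:
  size 1 → [4]=1  [5]=1
  size 2 → [3,4]=1  [4,5]=2
  size 3 → [2,3,4]=1  [3,4,5]=3
  size 4 → [1,2,3,4]=1  [2,3,4,5]=4
  first=0(h) contributes 5
  first=5(m) contributes 1
|[w]| = 6

6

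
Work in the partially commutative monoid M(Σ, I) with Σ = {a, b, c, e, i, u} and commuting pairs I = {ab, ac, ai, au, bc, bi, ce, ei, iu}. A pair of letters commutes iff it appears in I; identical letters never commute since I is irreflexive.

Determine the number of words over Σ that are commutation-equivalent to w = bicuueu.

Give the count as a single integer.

3

drop 0:b onto floor
drop 1:i onto floor
drop 2:c onto {1:i}
drop 3:u onto {0:b, 2:c}
drop 4:u onto {3:u}
drop 5:e onto {4:u}
drop 6:u onto {5:e}
ground layer = {0:b, 1:i}
drop-orders for the pieces not yet dropped (sum over which currently-grounded one goes next):
  1 to go: {6} 1
  2 to go: {5,6} 1
  3 to go: {4,5,6} 1
  4 to go: {3,4,5,6} 1
  5 to go: {0,3,4,5,6} 1  {2,3,4,5,6} 1
  if 0:b drops first: 1 orders
  if 1:i drops first: 2 orders
heap linearizations: 3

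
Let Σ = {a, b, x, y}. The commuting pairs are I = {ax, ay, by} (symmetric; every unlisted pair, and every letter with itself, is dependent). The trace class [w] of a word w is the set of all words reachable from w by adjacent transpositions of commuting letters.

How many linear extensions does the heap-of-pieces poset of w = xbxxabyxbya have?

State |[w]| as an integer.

21

drop 0:x onto floor
drop 1:b onto {0:x}
drop 2:x onto {1:b}
drop 3:x onto {2:x}
drop 4:a onto {1:b}
drop 5:b onto {3:x, 4:a}
drop 6:y onto {3:x}
drop 7:x onto {5:b, 6:y}
drop 8:b onto {7:x}
drop 9:y onto {7:x}
drop 10:a onto {8:b}
ground layer = {0:x}
drop-orders for the pieces not yet dropped (sum over which currently-grounded one goes next):
  1 to go: {9} 1  {10} 1
  2 to go: {8,10} 1  {9,10} 2
  3 to go: {8,9,10} 3
  4 to go: {7,8,9,10} 3
  5 to go: {5,7,8,9,10} 3  {6,7,8,9,10} 3
  6 to go: {4,5,7,8,9,10} 3  {5,6,7,8,9,10} 6
  7 to go: {3,5,6,7,8,9,10} 6  {4,5,6,7,8,9,10} 9
  8 to go: {2,3,5,6,7,8,9,10} 6  {3,4,5,6,7,8,9,10} 15
  9 to go: {2,3,4,5,6,7,8,9,10} 21
  if 0:x drops first: 21 orders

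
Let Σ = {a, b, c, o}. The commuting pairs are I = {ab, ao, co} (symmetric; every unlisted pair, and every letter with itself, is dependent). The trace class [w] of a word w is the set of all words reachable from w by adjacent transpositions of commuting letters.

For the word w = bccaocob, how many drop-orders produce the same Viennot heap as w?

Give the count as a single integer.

15

piece 0:b — minimal
piece 1:c rests on {0:b}
piece 2:c rests on {1:c}
piece 3:a rests on {2:c}
piece 4:o rests on {0:b}
piece 5:c rests on {3:a}
piece 6:o rests on {4:o}
piece 7:b rests on {5:c, 6:o}
minimal pieces: {0:b}
ways to finish when only these pieces remain (= sum over removing one remaining piece with nothing left below it):
  1 left: {7}→1
  2 left: {5,7}→1  {6,7}→1
  3 left: {3,5,7}→1  {4,6,7}→1  {5,6,7}→2
  4 left: {2,3,5,7}→1  {3,5,6,7}→3  {4,5,6,7}→3
  5 left: {1,2,3,5,7}→1  {2,3,5,6,7}→4  {3,4,5,6,7}→6
  6 left: {1,2,3,5,6,7}→5  {2,3,4,5,6,7}→10
  placing 0:b first → 15 extensions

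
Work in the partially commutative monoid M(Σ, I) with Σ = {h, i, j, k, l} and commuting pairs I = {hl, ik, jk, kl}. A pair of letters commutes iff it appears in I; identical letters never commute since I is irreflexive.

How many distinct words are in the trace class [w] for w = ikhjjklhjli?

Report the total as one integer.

14

drop 0:i onto floor
drop 1:k onto floor
drop 2:h onto {0:i, 1:k}
drop 3:j onto {2:h}
drop 4:j onto {3:j}
drop 5:k onto {2:h}
drop 6:l onto {4:j}
drop 7:h onto {4:j, 5:k}
drop 8:j onto {6:l, 7:h}
drop 9:l onto {8:j}
drop 10:i onto {9:l}
ground layer = {0:i, 1:k}
drop-orders for the pieces not yet dropped (sum over which currently-grounded one goes next):
  1 to go: {10} 1
  2 to go: {9,10} 1
  3 to go: {8,9,10} 1
  4 to go: {6,8,9,10} 1  {7,8,9,10} 1
  5 to go: {5,7,8,9,10} 1  {6,7,8,9,10} 2
  6 to go: {4,6,7,8,9,10} 2  {5,6,7,8,9,10} 3
  7 to go: {3,4,6,7,8,9,10} 2  {4,5,6,7,8,9,10} 5
  8 to go: {3,4,5,6,7,8,9,10} 7
  9 to go: {2,3,4,5,6,7,8,9,10} 7
  if 0:i drops first: 7 orders
  if 1:k drops first: 7 orders
heap linearizations: 14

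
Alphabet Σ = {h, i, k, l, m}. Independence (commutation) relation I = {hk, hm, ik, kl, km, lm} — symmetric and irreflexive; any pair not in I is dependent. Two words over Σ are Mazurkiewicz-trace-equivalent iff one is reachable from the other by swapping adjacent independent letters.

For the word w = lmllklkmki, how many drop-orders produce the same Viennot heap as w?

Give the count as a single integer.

1800

piece 0:l — minimal
piece 1:m — minimal
piece 2:l rests on {0:l}
piece 3:l rests on {2:l}
piece 4:k — minimal
piece 5:l rests on {3:l}
piece 6:k rests on {4:k}
piece 7:m rests on {1:m}
piece 8:k rests on {6:k}
piece 9:i rests on {5:l, 7:m}
minimal pieces: {0:l, 1:m, 4:k}
ways to finish when only these pieces remain (= sum over removing one remaining piece with nothing left below it):
  1 left: {8}→1  {9}→1
  2 left: {5,9}→1  {6,8}→1  {7,9}→1  {8,9}→2
  3 left: {1,7,9}→1  {3,5,9}→1  {4,6,8}→1  {5,7,9}→2  {5,8,9}→3  {6,8,9}→3  {7,8,9}→3
  4 left: {1,5,7,9}→3  {1,7,8,9}→4  {2,3,5,9}→1  {3,5,7,9}→3  {3,5,8,9}→4  {4,6,8,9}→4  {5,6,8,9}→6  {5,7,8,9}→8  {6,7,8,9}→6
  5 left: {0,2,3,5,9}→1  {1,3,5,7,9}→6  {1,5,7,8,9}→15  {1,6,7,8,9}→10  {2,3,5,7,9}→4  {2,3,5,8,9}→5  {3,5,6,8,9}→10  {3,5,7,8,9}→15  {4,5,6,8,9}→10  {4,6,7,8,9}→10  {5,6,7,8,9}→20
  6 left: {0,2,3,5,7,9}→5  {0,2,3,5,8,9}→6  {1,2,3,5,7,9}→10  {1,3,5,7,8,9}→36  {1,4,6,7,8,9}→20  {1,5,6,7,8,9}→45  {2,3,5,6,8,9}→15  {2,3,5,7,8,9}→24  {3,4,5,6,8,9}→20  {3,5,6,7,8,9}→45  {4,5,6,7,8,9}→40
  7 left: {0,1,2,3,5,7,9}→15  {0,2,3,5,6,8,9}→21  {0,2,3,5,7,8,9}→35  {1,2,3,5,7,8,9}→70  {1,3,5,6,7,8,9}→126  {1,4,5,6,7,8,9}→105  {2,3,4,5,6,8,9}→35  {2,3,5,6,7,8,9}→84  {3,4,5,6,7,8,9}→105
  8 left: {0,1,2,3,5,7,8,9}→120  {0,2,3,4,5,6,8,9}→56  {0,2,3,5,6,7,8,9}→140  {1,2,3,5,6,7,8,9}→280  {1,3,4,5,6,7,8,9}→336  {2,3,4,5,6,7,8,9}→224
  placing 0:l first → 840 extensions
  placing 1:m first → 420 extensions
  placing 4:k first → 540 extensions
total linear extensions = 1800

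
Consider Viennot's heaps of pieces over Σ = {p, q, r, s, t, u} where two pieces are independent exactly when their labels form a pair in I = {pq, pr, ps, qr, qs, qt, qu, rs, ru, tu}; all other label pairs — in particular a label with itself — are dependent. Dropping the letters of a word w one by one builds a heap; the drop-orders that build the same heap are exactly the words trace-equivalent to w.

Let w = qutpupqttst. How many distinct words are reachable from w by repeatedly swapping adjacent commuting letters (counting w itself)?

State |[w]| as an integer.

drop 0:q onto floor
drop 1:u onto floor
drop 2:t onto floor
drop 3:p onto {1:u, 2:t}
drop 4:u onto {3:p}
drop 5:p onto {4:u}
drop 6:q onto {0:q}
drop 7:t onto {5:p}
drop 8:t onto {7:t}
drop 9:s onto {8:t}
drop 10:t onto {9:s}
ground layer = {0:q, 1:u, 2:t}
drop-orders for the pieces not yet dropped (sum over which currently-grounded one goes next):
  1 to go: {6} 1  {10} 1
  2 to go: {0,6} 1  {6,10} 2  {9,10} 1
  3 to go: {0,6,10} 3  {6,9,10} 3  {8,9,10} 1
  4 to go: {0,6,9,10} 6  {6,8,9,10} 4  {7,8,9,10} 1
  5 to go: {0,6,8,9,10} 10  {5,7,8,9,10} 1  {6,7,8,9,10} 5
  6 to go: {0,6,7,8,9,10} 15  {4,5,7,8,9,10} 1  {5,6,7,8,9,10} 6
  7 to go: {0,5,6,7,8,9,10} 21  {3,4,5,7,8,9,10} 1  {4,5,6,7,8,9,10} 7
  8 to go: {0,4,5,6,7,8,9,10} 28  {1,3,4,5,7,8,9,10} 1  {2,3,4,5,7,8,9,10} 1  {3,4,5,6,7,8,9,10} 8
  9 to go: {0,3,4,5,6,7,8,9,10} 36  {1,2,3,4,5,7,8,9,10} 2  {1,3,4,5,6,7,8,9,10} 9  {2,3,4,5,6,7,8,9,10} 9
  if 0:q drops first: 20 orders
  if 1:u drops first: 45 orders
  if 2:t drops first: 45 orders
heap linearizations: 110

110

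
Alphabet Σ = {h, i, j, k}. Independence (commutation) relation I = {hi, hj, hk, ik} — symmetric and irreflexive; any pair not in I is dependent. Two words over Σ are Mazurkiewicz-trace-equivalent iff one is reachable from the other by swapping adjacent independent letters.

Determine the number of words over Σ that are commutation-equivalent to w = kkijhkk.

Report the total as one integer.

21

piece 0:k — minimal
piece 1:k rests on {0:k}
piece 2:i — minimal
piece 3:j rests on {1:k, 2:i}
piece 4:h — minimal
piece 5:k rests on {3:j}
piece 6:k rests on {5:k}
minimal pieces: {0:k, 2:i, 4:h}
ways to finish when only these pieces remain (= sum over removing one remaining piece with nothing left below it):
  1 left: {4}→1  {6}→1
  2 left: {4,6}→2  {5,6}→1
  3 left: {3,5,6}→1  {4,5,6}→3
  4 left: {1,3,5,6}→1  {2,3,5,6}→1  {3,4,5,6}→4
  5 left: {0,1,3,5,6}→1  {1,2,3,5,6}→2  {1,3,4,5,6}→5  {2,3,4,5,6}→5
  placing 0:k first → 12 extensions
  placing 2:i first → 6 extensions
  placing 4:h first → 3 extensions
total linear extensions = 21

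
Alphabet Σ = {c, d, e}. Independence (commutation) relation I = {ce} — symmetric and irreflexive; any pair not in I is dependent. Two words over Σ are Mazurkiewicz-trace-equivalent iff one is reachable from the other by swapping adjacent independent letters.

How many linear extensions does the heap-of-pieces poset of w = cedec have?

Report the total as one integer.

4

#0=c has no predecessor
#1=e has no predecessor
#2=d depends on [0:c, 1:e]
#3=e depends on [2:d]
#4=c depends on [2:d]
sources: [0:c, 1:e]
N(rest) = Σ N(rest − s) over sources s of rest; N(one piece) = 1:
  size 1 → [3]=1  [4]=1
  size 2 → [3,4]=2
  size 3 → [2,3,4]=2
  first=0(c) contributes 2
  first=1(e) contributes 2
|[w]| = 4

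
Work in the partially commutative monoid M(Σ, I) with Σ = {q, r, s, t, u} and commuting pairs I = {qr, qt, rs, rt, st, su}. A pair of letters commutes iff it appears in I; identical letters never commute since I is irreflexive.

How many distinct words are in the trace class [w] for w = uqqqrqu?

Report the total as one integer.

5

piece 0:u — minimal
piece 1:q rests on {0:u}
piece 2:q rests on {1:q}
piece 3:q rests on {2:q}
piece 4:r rests on {0:u}
piece 5:q rests on {3:q}
piece 6:u rests on {4:r, 5:q}
minimal pieces: {0:u}
ways to finish when only these pieces remain (= sum over removing one remaining piece with nothing left below it):
  1 left: {6}→1
  2 left: {4,6}→1  {5,6}→1
  3 left: {3,5,6}→1  {4,5,6}→2
  4 left: {2,3,5,6}→1  {3,4,5,6}→3
  5 left: {1,2,3,5,6}→1  {2,3,4,5,6}→4
  placing 0:u first → 5 extensions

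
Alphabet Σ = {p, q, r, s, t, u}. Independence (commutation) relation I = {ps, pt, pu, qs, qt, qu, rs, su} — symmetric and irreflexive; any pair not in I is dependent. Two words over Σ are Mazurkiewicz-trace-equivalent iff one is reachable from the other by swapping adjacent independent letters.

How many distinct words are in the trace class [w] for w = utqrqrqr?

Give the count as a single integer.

3

piece 0:u — minimal
piece 1:t rests on {0:u}
piece 2:q — minimal
piece 3:r rests on {1:t, 2:q}
piece 4:q rests on {3:r}
piece 5:r rests on {4:q}
piece 6:q rests on {5:r}
piece 7:r rests on {6:q}
minimal pieces: {0:u, 2:q}
ways to finish when only these pieces remain (= sum over removing one remaining piece with nothing left below it):
  1 left: {7}→1
  2 left: {6,7}→1
  3 left: {5,6,7}→1
  4 left: {4,5,6,7}→1
  5 left: {3,4,5,6,7}→1
  6 left: {1,3,4,5,6,7}→1  {2,3,4,5,6,7}→1
  placing 0:u first → 2 extensions
  placing 2:q first → 1 extensions
total linear extensions = 3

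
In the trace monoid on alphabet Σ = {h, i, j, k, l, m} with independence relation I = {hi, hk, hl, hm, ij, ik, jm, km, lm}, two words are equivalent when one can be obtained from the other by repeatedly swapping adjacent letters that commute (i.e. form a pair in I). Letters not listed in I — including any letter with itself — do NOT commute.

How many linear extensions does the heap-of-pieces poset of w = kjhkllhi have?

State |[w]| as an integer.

15

#0=k has no predecessor
#1=j depends on [0:k]
#2=h depends on [1:j]
#3=k depends on [1:j]
#4=l depends on [3:k]
#5=l depends on [4:l]
#6=h depends on [2:h]
#7=i depends on [5:l]
sources: [0:k]
N(rest) = Σ N(rest − s) over sources s of rest; N(one piece) = 1:
  size 1 → [6]=1  [7]=1
  size 2 → [2,6]=1  [5,7]=1  [6,7]=2
  size 3 → [2,6,7]=3  [4,5,7]=1  [5,6,7]=3
  size 4 → [2,5,6,7]=6  [3,4,5,7]=1  [4,5,6,7]=4
  size 5 → [2,4,5,6,7]=10  [3,4,5,6,7]=5
  size 6 → [2,3,4,5,6,7]=15
  first=0(k) contributes 15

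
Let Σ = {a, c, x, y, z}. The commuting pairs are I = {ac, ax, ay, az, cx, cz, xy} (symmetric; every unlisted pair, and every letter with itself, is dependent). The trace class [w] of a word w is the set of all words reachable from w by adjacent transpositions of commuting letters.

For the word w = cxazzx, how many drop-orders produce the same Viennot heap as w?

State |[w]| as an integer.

0(c) covers ∅
1(x) covers ∅
2(a) covers ∅
3(z) covers 1:x
4(z) covers 3:z
5(x) covers 4:z
floor of heap: 0:c, 1:x, 2:a
completions by unplaced set U, small U first (add the entries for U minus each lowest piece of U):
  |U|=1: {0}:1  {2}:1  {5}:1
  |U|=2: {0,2}:2  {0,5}:2  {2,5}:2  {4,5}:1
  |U|=3: {0,2,5}:6  {0,4,5}:3  {2,4,5}:3  {3,4,5}:1
  |U|=4: {0,2,4,5}:12  {0,3,4,5}:4  {1,3,4,5}:1  {2,3,4,5}:4
  start at 0(c): 5
  start at 1(x): 20
  start at 2(a): 5
sum over floor = 30

30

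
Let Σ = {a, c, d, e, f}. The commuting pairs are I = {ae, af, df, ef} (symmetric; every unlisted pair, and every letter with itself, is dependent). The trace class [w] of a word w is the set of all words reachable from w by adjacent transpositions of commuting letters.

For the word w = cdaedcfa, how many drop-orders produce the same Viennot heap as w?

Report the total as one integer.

piece 0:c — minimal
piece 1:d rests on {0:c}
piece 2:a rests on {1:d}
piece 3:e rests on {1:d}
piece 4:d rests on {2:a, 3:e}
piece 5:c rests on {4:d}
piece 6:f rests on {5:c}
piece 7:a rests on {5:c}
minimal pieces: {0:c}
ways to finish when only these pieces remain (= sum over removing one remaining piece with nothing left below it):
  1 left: {6}→1  {7}→1
  2 left: {6,7}→2
  3 left: {5,6,7}→2
  4 left: {4,5,6,7}→2
  5 left: {2,4,5,6,7}→2  {3,4,5,6,7}→2
  6 left: {2,3,4,5,6,7}→4
  placing 0:c first → 4 extensions

4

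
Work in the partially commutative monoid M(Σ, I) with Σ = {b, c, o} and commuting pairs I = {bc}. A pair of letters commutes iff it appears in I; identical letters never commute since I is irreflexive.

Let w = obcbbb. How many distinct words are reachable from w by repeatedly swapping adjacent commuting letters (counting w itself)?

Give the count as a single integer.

0(o) covers ∅
1(b) covers 0:o
2(c) covers 0:o
3(b) covers 1:b
4(b) covers 3:b
5(b) covers 4:b
floor of heap: 0:o
completions by unplaced set U, small U first (add the entries for U minus each lowest piece of U):
  |U|=1: {2}:1  {5}:1
  |U|=2: {2,5}:2  {4,5}:1
  |U|=3: {2,4,5}:3  {3,4,5}:1
  |U|=4: {1,3,4,5}:1  {2,3,4,5}:4
  start at 0(o): 5

5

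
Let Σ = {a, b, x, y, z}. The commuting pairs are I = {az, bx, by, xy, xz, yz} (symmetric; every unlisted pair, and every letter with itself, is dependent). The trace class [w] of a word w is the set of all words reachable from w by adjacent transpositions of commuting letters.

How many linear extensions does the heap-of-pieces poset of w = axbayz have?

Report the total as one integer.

7

0(a) covers ∅
1(x) covers 0:a
2(b) covers 0:a
3(a) covers 1:x, 2:b
4(y) covers 3:a
5(z) covers 2:b
floor of heap: 0:a
completions by unplaced set U, small U first (add the entries for U minus each lowest piece of U):
  |U|=1: {4}:1  {5}:1
  |U|=2: {3,4}:1  {4,5}:2
  |U|=3: {1,3,4}:1  {3,4,5}:3
  |U|=4: {1,3,4,5}:4  {2,3,4,5}:3
  start at 0(a): 7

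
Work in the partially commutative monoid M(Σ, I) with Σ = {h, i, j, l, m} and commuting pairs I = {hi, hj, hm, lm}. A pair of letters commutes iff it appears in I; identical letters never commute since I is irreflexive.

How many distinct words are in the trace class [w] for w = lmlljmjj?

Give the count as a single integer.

#0=l has no predecessor
#1=m has no predecessor
#2=l depends on [0:l]
#3=l depends on [2:l]
#4=j depends on [1:m, 3:l]
#5=m depends on [4:j]
#6=j depends on [5:m]
#7=j depends on [6:j]
sources: [0:l, 1:m]
N(rest) = Σ N(rest − s) over sources s of rest; N(one piece) = 1:
  size 1 → [7]=1
  size 2 → [6,7]=1
  size 3 → [5,6,7]=1
  size 4 → [4,5,6,7]=1
  size 5 → [1,4,5,6,7]=1  [3,4,5,6,7]=1
  size 6 → [1,3,4,5,6,7]=2  [2,3,4,5,6,7]=1
  first=0(l) contributes 3
  first=1(m) contributes 1
|[w]| = 4

4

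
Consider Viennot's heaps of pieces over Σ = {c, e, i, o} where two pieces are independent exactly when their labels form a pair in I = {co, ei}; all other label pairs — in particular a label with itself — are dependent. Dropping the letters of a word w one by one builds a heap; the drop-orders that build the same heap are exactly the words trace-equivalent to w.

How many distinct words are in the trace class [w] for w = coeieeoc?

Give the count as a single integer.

16

#0=c has no predecessor
#1=o has no predecessor
#2=e depends on [0:c, 1:o]
#3=i depends on [0:c, 1:o]
#4=e depends on [2:e]
#5=e depends on [4:e]
#6=o depends on [3:i, 5:e]
#7=c depends on [3:i, 5:e]
sources: [0:c, 1:o]
N(rest) = Σ N(rest − s) over sources s of rest; N(one piece) = 1:
  size 1 → [6]=1  [7]=1
  size 2 → [6,7]=2
  size 3 → [3,6,7]=2  [5,6,7]=2
  size 4 → [3,5,6,7]=4  [4,5,6,7]=2
  size 5 → [2,4,5,6,7]=2  [3,4,5,6,7]=6
  size 6 → [2,3,4,5,6,7]=8
  first=0(c) contributes 8
  first=1(o) contributes 8
|[w]| = 16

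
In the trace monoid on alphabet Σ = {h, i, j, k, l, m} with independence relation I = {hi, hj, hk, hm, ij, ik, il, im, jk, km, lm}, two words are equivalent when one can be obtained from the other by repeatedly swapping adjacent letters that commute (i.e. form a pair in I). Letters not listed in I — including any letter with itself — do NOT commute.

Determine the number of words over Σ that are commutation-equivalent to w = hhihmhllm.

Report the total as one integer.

#0=h has no predecessor
#1=h depends on [0:h]
#2=i has no predecessor
#3=h depends on [1:h]
#4=m has no predecessor
#5=h depends on [3:h]
#6=l depends on [5:h]
#7=l depends on [6:l]
#8=m depends on [4:m]
sources: [0:h, 2:i, 4:m]
N(rest) = Σ N(rest − s) over sources s of rest; N(one piece) = 1:
  size 1 → [2]=1  [7]=1  [8]=1
  size 2 → [2,7]=2  [2,8]=2  [4,8]=1  [6,7]=1  [7,8]=2
  size 3 → [2,4,8]=3  [2,6,7]=3  [2,7,8]=6  [4,7,8]=3  [5,6,7]=1  [6,7,8]=3
  size 4 → [2,4,7,8]=12  [2,5,6,7]=4  [2,6,7,8]=12  [3,5,6,7]=1  [4,6,7,8]=6  [5,6,7,8]=4
  size 5 → [1,3,5,6,7]=1  [2,3,5,6,7]=5  [2,4,6,7,8]=30  [2,5,6,7,8]=20  [3,5,6,7,8]=5  [4,5,6,7,8]=10
  size 6 → [0,1,3,5,6,7]=1  [1,2,3,5,6,7]=6  [1,3,5,6,7,8]=6  [2,3,5,6,7,8]=30  [2,4,5,6,7,8]=60  [3,4,5,6,7,8]=15
  size 7 → [0,1,2,3,5,6,7]=7  [0,1,3,5,6,7,8]=7  [1,2,3,5,6,7,8]=42  [1,3,4,5,6,7,8]=21  [2,3,4,5,6,7,8]=105
  first=0(h) contributes 168
  first=2(i) contributes 28
  first=4(m) contributes 56
|[w]| = 252

252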